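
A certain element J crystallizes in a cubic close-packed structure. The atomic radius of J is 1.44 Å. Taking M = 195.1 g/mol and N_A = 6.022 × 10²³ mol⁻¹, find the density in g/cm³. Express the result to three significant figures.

In an FCC lattice, atoms touch along the face diagonal, so √2·a = 4r, giving a = 4.073 Å = 4.073 × 10^-8 cm.
With Z = 4, ρ = Z·M/(N_A·a³) = 4 × 195.1 / (6.022 × 10²³ × 6.757 × 10^-23) = 19.18 g/cm³.

19.2 g/cm³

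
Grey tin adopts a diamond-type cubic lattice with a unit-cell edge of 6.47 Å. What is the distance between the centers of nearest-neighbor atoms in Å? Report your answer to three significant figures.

In a diamond cubic structure, nearest neighbors lie along the body diagonal with √3·a = 8r; the nearest-neighbor distance equals 2r = 0.4330·a.
d = 0.4330 × 6.47 = 2.80 Å.

2.80 Å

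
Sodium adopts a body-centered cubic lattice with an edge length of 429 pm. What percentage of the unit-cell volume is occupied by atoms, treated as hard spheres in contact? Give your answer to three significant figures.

In a BCC lattice atoms touch along the body diagonal, so √3·a = 4r, so r = 0.4330a = 185.8 pm.
Packing fraction = Z·(4/3)πr³ / a³ = 2 × (4/3)π × (185.8)³ / (429)³ = 0.6802 = 68.0%.

68.0%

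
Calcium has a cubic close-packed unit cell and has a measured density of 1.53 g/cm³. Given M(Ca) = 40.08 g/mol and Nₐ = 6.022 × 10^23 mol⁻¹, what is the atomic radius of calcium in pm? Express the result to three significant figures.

For an FCC cell (Z = 4), a³ = Z·M/(N_A·ρ) = 4 × 40.08 / (6.022 × 10²³ × 1.530) = 1.740 × 10^-22 cm³, so a = 5.583 × 10^-8 cm = 558.3 pm.
Atoms touch along the face diagonal, so √2·a = 4r, so r = 0.3536 × a = 197 pm.

197 pm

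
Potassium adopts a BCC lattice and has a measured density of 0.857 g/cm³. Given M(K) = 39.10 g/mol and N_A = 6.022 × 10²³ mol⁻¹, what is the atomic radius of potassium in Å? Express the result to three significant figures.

For a BCC cell (Z = 2), a³ = Z·M/(N_A·ρ) = 2 × 39.10 / (6.022 × 10²³ × 0.8570) = 1.515 × 10^-22 cm³, so a = 5.331 × 10^-8 cm = 5.331 Å.
Atoms touch along the body diagonal, so √3·a = 4r, so r = 0.4330 × a = 2.31 Å.

2.31 Å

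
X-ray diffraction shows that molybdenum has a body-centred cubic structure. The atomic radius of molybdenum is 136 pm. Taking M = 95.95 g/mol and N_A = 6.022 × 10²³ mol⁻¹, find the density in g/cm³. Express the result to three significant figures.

In a BCC lattice, atoms touch along the body diagonal, so √3·a = 4r, giving a = 314.1 pm = 3.141 × 10^-8 cm.
With Z = 2, ρ = Z·M/(N_A·a³) = 2 × 95.95 / (6.022 × 10²³ × 3.098 × 10^-23) = 10.29 g/cm³.

10.3 g/cm³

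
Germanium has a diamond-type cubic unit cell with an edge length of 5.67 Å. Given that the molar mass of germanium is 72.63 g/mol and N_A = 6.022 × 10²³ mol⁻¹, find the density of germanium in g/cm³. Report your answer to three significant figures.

A diamond cubic unit cell contains Z = 8 atoms.
Cell volume: a³ = (5.67 Å)³ = (5.670 × 10^-8 cm)³ = 1.823 × 10^-22 cm³.
ρ = Z·M/(N_A·a³) = 8 × 72.63 / (6.022 × 10²³ × 1.823 × 10^-22) = 5.293 g/cm³.

5.29 g/cm³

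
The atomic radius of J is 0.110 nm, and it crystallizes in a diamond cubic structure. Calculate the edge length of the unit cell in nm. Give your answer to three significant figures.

0.508 nm

In a diamond cubic lattice, nearest neighbors lie along the body diagonal with √3·a = 8r.
a = 8r/√3 = 8 × 0.110 / 1.7321 = 0.508 nm.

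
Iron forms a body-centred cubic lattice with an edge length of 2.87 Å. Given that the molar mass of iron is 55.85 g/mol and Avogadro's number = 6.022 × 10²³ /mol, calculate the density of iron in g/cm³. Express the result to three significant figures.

7.85 g/cm³

A BCC unit cell contains Z = 2 atoms.
Cell volume: a³ = (2.87 Å)³ = (2.870 × 10^-8 cm)³ = 2.364 × 10^-23 cm³.
ρ = Z·M/(N_A·a³) = 2 × 55.85 / (6.022 × 10²³ × 2.364 × 10^-23) = 7.846 g/cm³.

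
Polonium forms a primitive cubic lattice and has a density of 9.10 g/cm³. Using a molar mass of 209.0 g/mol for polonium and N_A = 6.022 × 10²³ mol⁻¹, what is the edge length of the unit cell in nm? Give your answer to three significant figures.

0.337 nm

With Z = 1 atom per simple cubic cell, a³ = Z·M/(N_A·ρ) = 1 × 209.0 / (6.022 × 10²³ × 9.100 g/cm³) = 3.814 × 10^-23 cm³.
a = (3.814 × 10^-23)^(1/3) = 3.366 × 10^-8 cm = 0.337 nm.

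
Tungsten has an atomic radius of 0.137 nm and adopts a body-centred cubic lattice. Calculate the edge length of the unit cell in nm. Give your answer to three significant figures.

In a BCC lattice, atoms touch along the body diagonal, so √3·a = 4r.
a = 4r/√3 = 4 × 0.137 / 1.7321 = 0.316 nm.

0.316 nm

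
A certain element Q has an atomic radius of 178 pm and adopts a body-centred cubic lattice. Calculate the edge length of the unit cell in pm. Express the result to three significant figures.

In a BCC lattice, atoms touch along the body diagonal, so √3·a = 4r.
a = 4r/√3 = 4 × 178 / 1.7321 = 411 pm.

411 pm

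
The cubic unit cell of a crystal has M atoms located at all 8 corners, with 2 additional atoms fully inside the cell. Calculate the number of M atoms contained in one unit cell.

3

Corner atoms are shared by 8 cells (1/8 each), interior atoms are unshared.
Net atoms = 8 × 1/8 + 2 = 1 + 2 = 3.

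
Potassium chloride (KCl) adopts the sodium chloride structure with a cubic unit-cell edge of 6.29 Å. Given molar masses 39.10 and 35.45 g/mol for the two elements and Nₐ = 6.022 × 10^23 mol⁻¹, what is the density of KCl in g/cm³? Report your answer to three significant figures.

1.99 g/cm³

The sodium chloride structure contains Z = 4 formula units per cell; M(KCl) = 39.10 + 35.45 = 74.55 g/mol.
a³ = (6.290 × 10^-8 cm)³ = 2.489 × 10^-22 cm³.
ρ = 4 × 74.55 / (6.022 × 10²³ × 2.489 × 10^-22) = 1.990 g/cm³.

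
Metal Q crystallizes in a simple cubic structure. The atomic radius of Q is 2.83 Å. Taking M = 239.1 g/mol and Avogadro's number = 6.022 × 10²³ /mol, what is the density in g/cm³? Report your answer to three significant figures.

2.19 g/cm³

In a simple cubic lattice, atoms touch along the cell edge, so a = 2r, giving a = 5.660 Å = 5.660 × 10^-8 cm.
With Z = 1, ρ = Z·M/(N_A·a³) = 1 × 239.1 / (6.022 × 10²³ × 1.813 × 10^-22) = 2.190 g/cm³.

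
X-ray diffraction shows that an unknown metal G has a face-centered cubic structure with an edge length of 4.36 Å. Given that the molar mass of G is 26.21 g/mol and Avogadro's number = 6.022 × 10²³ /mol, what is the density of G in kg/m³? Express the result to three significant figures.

An FCC unit cell contains Z = 4 atoms.
Cell volume: a³ = (4.36 Å)³ = (4.360 × 10^-8 cm)³ = 8.288 × 10^-23 cm³.
ρ = Z·M/(N_A·a³) = 4 × 26.21 / (6.022 × 10²³ × 8.288 × 10^-23) = 2.101 g/cm³ = 2100 kg/m³.

2100 kg/m³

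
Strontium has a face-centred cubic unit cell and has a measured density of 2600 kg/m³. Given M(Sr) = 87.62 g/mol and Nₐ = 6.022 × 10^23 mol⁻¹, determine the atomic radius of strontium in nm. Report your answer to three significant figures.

0.215 nm

For an FCC cell (Z = 4), a³ = Z·M/(N_A·ρ) = 4 × 87.62 / (6.022 × 10²³ × 2.600) = 2.238 × 10^-22 cm³, so a = 6.072 × 10^-8 cm = 0.6072 nm.
Atoms touch along the face diagonal, so √2·a = 4r, so r = 0.3536 × a = 0.215 nm.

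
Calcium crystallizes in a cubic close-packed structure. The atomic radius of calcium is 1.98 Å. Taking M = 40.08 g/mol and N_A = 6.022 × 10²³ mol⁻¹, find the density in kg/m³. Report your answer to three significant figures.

1520 kg/m³

In an FCC lattice, atoms touch along the face diagonal, so √2·a = 4r, giving a = 5.600 Å = 5.600 × 10^-8 cm.
With Z = 4, ρ = Z·M/(N_A·a³) = 4 × 40.08 / (6.022 × 10²³ × 1.756 × 10^-22) = 1.516 g/cm³ = 1520 kg/m³.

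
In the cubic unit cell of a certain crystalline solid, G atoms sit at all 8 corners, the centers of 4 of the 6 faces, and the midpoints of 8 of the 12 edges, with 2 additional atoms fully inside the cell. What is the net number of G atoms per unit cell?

7

Corner atoms are shared by 8 cells (1/8 each), face atoms by 2 (1/2 each), edge atoms by 4 (1/4 each), interior atoms are unshared.
Net atoms = 8 × 1/8 + 4 × 1/2 + 8 × 1/4 + 2 = 1 + 2 + 2 + 2 = 7.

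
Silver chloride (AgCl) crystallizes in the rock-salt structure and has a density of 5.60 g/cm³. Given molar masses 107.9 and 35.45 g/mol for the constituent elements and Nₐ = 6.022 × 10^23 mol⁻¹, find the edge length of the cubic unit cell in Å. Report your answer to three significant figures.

M(AgCl) = 143.35 g/mol; Z = 4 formula units per cell.
a³ = Z·M/(N_A·ρ) = 4 × 143.35 / (6.022 × 10²³ × 5.60) = 1.700 × 10^-22 cm³, so a = 5.540 × 10^-8 cm = 5.54 Å.

5.54 Å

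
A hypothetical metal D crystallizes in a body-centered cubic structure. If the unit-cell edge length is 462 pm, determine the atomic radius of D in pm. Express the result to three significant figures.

200 pm

In a BCC lattice, atoms touch along the body diagonal, so √3·a = 4r.
r = √3·a/4 = 1.7321 × 462 / 4 = 200 pm.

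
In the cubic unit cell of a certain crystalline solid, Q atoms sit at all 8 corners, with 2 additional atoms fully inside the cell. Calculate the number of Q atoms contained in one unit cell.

3

Corner atoms are shared by 8 cells (1/8 each), interior atoms are unshared.
Net atoms = 8 × 1/8 + 2 = 1 + 2 = 3.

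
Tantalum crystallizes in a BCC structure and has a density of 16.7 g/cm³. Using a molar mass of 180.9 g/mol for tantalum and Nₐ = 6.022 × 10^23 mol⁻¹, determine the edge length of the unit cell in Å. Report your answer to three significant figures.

With Z = 2 atoms per BCC cell, a³ = Z·M/(N_A·ρ) = 2 × 180.9 / (6.022 × 10²³ × 16.70 g/cm³) = 3.598 × 10^-23 cm³.
a = (3.598 × 10^-23)^(1/3) = 3.301 × 10^-8 cm = 3.30 Å.

3.30 Å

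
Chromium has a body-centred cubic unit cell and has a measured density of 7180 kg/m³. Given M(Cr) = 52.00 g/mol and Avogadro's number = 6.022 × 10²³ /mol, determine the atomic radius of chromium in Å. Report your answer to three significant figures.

1.25 Å

For a BCC cell (Z = 2), a³ = Z·M/(N_A·ρ) = 2 × 52.00 / (6.022 × 10²³ × 7.180) = 2.405 × 10^-23 cm³, so a = 2.887 × 10^-8 cm = 2.887 Å.
Atoms touch along the body diagonal, so √3·a = 4r, so r = 0.4330 × a = 1.25 Å.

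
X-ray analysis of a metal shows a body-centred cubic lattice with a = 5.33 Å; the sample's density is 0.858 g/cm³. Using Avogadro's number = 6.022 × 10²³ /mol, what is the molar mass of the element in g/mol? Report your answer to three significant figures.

39.1 g/mol

A BCC cell has Z = 2 atoms; a = 5.330 × 10^-8 cm.
M = ρ·N_A·a³/Z = 0.858 × 6.022 × 10²³ × 1.514 × 10^-22 / 2 = 39.1 g/mol.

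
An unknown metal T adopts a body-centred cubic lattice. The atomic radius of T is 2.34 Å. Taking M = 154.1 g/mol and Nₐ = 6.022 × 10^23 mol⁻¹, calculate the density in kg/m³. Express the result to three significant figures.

3240 kg/m³

In a BCC lattice, atoms touch along the body diagonal, so √3·a = 4r, giving a = 5.404 Å = 5.404 × 10^-8 cm.
With Z = 2, ρ = Z·M/(N_A·a³) = 2 × 154.1 / (6.022 × 10²³ × 1.578 × 10^-22) = 3.243 g/cm³ = 3240 kg/m³.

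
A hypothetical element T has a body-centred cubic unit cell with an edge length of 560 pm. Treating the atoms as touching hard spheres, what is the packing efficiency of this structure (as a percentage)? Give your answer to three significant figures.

In a BCC lattice atoms touch along the body diagonal, so √3·a = 4r, so r = 0.4330a = 242.5 pm.
Packing fraction = Z·(4/3)πr³ / a³ = 2 × (4/3)π × (242.5)³ / (560)³ = 0.6802 = 68.0%.

68.0%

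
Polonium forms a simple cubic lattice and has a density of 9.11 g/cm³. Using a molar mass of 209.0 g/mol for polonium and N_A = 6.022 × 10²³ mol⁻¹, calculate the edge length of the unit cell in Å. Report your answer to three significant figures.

With Z = 1 atom per simple cubic cell, a³ = Z·M/(N_A·ρ) = 1 × 209.0 / (6.022 × 10²³ × 9.110 g/cm³) = 3.810 × 10^-23 cm³.
a = (3.810 × 10^-23)^(1/3) = 3.365 × 10^-8 cm = 3.36 Å.

3.36 Å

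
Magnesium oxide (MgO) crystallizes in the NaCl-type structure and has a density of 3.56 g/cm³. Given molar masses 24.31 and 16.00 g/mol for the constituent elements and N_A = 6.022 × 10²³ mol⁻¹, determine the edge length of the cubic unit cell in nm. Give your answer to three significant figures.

M(MgO) = 40.31 g/mol; Z = 4 formula units per cell.
a³ = Z·M/(N_A·ρ) = 4 × 40.31 / (6.022 × 10²³ × 3.56) = 7.521 × 10^-23 cm³, so a = 4.221 × 10^-8 cm = 0.422 nm.

0.422 nm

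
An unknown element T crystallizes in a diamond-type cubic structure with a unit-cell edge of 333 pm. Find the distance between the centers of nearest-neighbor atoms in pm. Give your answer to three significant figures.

In a diamond cubic structure, nearest neighbors lie along the body diagonal with √3·a = 8r; the nearest-neighbor distance equals 2r = 0.4330·a.
d = 0.4330 × 333 = 144 pm.

144 pm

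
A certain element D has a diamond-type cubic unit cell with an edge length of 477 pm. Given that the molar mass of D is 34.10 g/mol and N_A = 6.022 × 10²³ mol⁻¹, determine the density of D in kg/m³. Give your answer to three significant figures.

4170 kg/m³

A diamond cubic unit cell contains Z = 8 atoms.
Cell volume: a³ = (477 pm)³ = (4.770 × 10^-8 cm)³ = 1.085 × 10^-22 cm³.
ρ = Z·M/(N_A·a³) = 8 × 34.10 / (6.022 × 10²³ × 1.085 × 10^-22) = 4.174 g/cm³ = 4170 kg/m³.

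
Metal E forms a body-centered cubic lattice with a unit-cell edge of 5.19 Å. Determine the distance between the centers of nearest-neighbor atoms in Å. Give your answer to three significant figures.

4.49 Å

In a BCC structure, atoms touch along the body diagonal, so √3·a = 4r; the nearest-neighbor distance equals 2r = 0.8660·a.
d = 0.8660 × 5.19 = 4.49 Å.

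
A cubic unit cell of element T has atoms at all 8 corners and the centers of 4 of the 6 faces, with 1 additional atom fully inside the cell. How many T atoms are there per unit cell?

4

Corner atoms are shared by 8 cells (1/8 each), face atoms by 2 (1/2 each), interior atoms are unshared.
Net atoms = 8 × 1/8 + 4 × 1/2 + 1 = 1 + 2 + 1 = 4.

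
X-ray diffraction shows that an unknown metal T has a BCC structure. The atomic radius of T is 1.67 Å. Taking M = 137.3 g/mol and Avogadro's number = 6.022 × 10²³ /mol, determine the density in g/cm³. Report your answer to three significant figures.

In a BCC lattice, atoms touch along the body diagonal, so √3·a = 4r, giving a = 3.857 Å = 3.857 × 10^-8 cm.
With Z = 2, ρ = Z·M/(N_A·a³) = 2 × 137.3 / (6.022 × 10²³ × 5.737 × 10^-23) = 7.949 g/cm³.

7.95 g/cm³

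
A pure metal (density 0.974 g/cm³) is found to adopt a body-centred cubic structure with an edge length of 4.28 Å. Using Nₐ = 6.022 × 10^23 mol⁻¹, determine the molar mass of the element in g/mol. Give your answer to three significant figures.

A BCC cell has Z = 2 atoms; a = 4.280 × 10^-8 cm.
M = ρ·N_A·a³/Z = 0.974 × 6.022 × 10²³ × 7.840 × 10^-23 / 2 = 23.0 g/mol.

23.0 g/mol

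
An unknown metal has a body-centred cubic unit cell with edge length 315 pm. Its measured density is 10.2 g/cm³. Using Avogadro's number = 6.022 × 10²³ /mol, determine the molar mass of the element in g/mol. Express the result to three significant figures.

96.0 g/mol

A BCC cell has Z = 2 atoms; a = 3.150 × 10^-8 cm.
M = ρ·N_A·a³/Z = 10.2 × 6.022 × 10²³ × 3.126 × 10^-23 / 2 = 96.0 g/mol.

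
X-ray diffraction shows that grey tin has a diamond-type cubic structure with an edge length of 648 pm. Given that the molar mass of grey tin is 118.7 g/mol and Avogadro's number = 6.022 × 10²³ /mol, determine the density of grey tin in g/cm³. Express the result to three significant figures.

A diamond cubic unit cell contains Z = 8 atoms.
Cell volume: a³ = (648 pm)³ = (6.480 × 10^-8 cm)³ = 2.721 × 10^-22 cm³.
ρ = Z·M/(N_A·a³) = 8 × 118.7 / (6.022 × 10²³ × 2.721 × 10^-22) = 5.795 g/cm³.

5.80 g/cm³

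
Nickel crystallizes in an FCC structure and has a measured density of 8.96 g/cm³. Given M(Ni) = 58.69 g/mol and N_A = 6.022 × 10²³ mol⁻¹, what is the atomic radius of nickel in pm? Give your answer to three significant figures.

124 pm

For an FCC cell (Z = 4), a³ = Z·M/(N_A·ρ) = 4 × 58.69 / (6.022 × 10²³ × 8.960) = 4.351 × 10^-23 cm³, so a = 3.517 × 10^-8 cm = 351.7 pm.
Atoms touch along the face diagonal, so √2·a = 4r, so r = 0.3536 × a = 124 pm.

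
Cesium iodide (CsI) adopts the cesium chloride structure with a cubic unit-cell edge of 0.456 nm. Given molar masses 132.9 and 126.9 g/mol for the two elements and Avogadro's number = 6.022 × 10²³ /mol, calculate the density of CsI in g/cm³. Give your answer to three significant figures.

The cesium chloride structure contains Z = 1 formula unit per cell; M(CsI) = 132.9 + 126.9 = 259.8 g/mol.
a³ = (4.560 × 10^-8 cm)³ = 9.482 × 10^-23 cm³.
ρ = 1 × 259.8 / (6.022 × 10²³ × 9.482 × 10^-23) = 4.550 g/cm³.

4.55 g/cm³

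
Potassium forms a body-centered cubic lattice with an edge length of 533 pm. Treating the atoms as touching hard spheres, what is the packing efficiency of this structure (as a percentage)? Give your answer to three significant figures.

In a BCC lattice atoms touch along the body diagonal, so √3·a = 4r, so r = 0.4330a = 230.8 pm.
Packing fraction = Z·(4/3)πr³ / a³ = 2 × (4/3)π × (230.8)³ / (533)³ = 0.6802 = 68.0%.

68.0%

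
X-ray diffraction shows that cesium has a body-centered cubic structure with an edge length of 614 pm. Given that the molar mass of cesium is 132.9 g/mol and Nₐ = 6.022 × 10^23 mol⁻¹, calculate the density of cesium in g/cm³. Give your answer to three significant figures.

1.91 g/cm³

A BCC unit cell contains Z = 2 atoms.
Cell volume: a³ = (614 pm)³ = (6.140 × 10^-8 cm)³ = 2.315 × 10^-22 cm³.
ρ = Z·M/(N_A·a³) = 2 × 132.9 / (6.022 × 10²³ × 2.315 × 10^-22) = 1.907 g/cm³.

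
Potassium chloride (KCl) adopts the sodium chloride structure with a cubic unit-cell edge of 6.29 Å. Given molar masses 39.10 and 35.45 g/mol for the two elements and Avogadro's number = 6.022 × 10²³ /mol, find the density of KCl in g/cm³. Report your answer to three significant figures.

The sodium chloride structure contains Z = 4 formula units per cell; M(KCl) = 39.10 + 35.45 = 74.55 g/mol.
a³ = (6.290 × 10^-8 cm)³ = 2.489 × 10^-22 cm³.
ρ = 4 × 74.55 / (6.022 × 10²³ × 2.489 × 10^-22) = 1.990 g/cm³.

1.99 g/cm³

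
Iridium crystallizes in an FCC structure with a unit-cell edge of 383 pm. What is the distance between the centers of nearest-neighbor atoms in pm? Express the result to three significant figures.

In an FCC structure, atoms touch along the face diagonal, so √2·a = 4r; the nearest-neighbor distance equals 2r = 0.7071·a.
d = 0.7071 × 383 = 271 pm.

271 pm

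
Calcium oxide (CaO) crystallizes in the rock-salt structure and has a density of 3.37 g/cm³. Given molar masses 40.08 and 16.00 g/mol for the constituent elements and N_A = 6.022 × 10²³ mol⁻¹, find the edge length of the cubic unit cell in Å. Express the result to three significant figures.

4.80 Å

M(CaO) = 56.08 g/mol; Z = 4 formula units per cell.
a³ = Z·M/(N_A·ρ) = 4 × 56.08 / (6.022 × 10²³ × 3.37) = 1.105 × 10^-22 cm³, so a = 4.799 × 10^-8 cm = 4.80 Å.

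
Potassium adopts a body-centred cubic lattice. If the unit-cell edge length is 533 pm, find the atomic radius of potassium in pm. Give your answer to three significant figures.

In a BCC lattice, atoms touch along the body diagonal, so √3·a = 4r.
r = √3·a/4 = 1.7321 × 533 / 4 = 231 pm.

231 pm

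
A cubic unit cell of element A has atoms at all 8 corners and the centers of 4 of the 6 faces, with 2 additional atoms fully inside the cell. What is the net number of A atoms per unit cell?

5

Corner atoms are shared by 8 cells (1/8 each), face atoms by 2 (1/2 each), interior atoms are unshared.
Net atoms = 8 × 1/8 + 4 × 1/2 + 2 = 1 + 2 + 2 = 5.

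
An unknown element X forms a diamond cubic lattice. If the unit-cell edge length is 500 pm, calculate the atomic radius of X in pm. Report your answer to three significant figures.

108 pm

In a diamond cubic lattice, nearest neighbors lie along the body diagonal with √3·a = 8r.
r = √3·a/8 = 1.7321 × 500 / 8 = 108 pm.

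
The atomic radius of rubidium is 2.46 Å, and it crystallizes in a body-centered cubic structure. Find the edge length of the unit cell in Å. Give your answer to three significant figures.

5.68 Å

In a BCC lattice, atoms touch along the body diagonal, so √3·a = 4r.
a = 4r/√3 = 4 × 2.46 / 1.7321 = 5.68 Å.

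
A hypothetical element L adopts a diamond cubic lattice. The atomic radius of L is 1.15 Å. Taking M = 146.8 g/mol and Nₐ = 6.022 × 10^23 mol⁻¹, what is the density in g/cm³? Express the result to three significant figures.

13.0 g/cm³

In a diamond cubic lattice, nearest neighbors lie along the body diagonal with √3·a = 8r, giving a = 5.312 Å = 5.312 × 10^-8 cm.
With Z = 8, ρ = Z·M/(N_A·a³) = 8 × 146.8 / (6.022 × 10²³ × 1.499 × 10^-22) = 13.01 g/cm³.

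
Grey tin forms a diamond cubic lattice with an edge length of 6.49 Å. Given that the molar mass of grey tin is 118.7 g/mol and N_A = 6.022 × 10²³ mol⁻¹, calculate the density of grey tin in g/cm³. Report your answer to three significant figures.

A diamond cubic unit cell contains Z = 8 atoms.
Cell volume: a³ = (6.49 Å)³ = (6.490 × 10^-8 cm)³ = 2.734 × 10^-22 cm³.
ρ = Z·M/(N_A·a³) = 8 × 118.7 / (6.022 × 10²³ × 2.734 × 10^-22) = 5.769 g/cm³.

5.77 g/cm³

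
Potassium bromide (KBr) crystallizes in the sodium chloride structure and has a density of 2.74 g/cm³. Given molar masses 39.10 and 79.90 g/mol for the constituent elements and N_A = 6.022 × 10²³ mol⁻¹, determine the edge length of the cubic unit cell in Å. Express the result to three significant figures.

6.61 Å

M(KBr) = 119.0 g/mol; Z = 4 formula units per cell.
a³ = Z·M/(N_A·ρ) = 4 × 119.0 / (6.022 × 10²³ × 2.74) = 2.885 × 10^-22 cm³, so a = 6.608 × 10^-8 cm = 6.61 Å.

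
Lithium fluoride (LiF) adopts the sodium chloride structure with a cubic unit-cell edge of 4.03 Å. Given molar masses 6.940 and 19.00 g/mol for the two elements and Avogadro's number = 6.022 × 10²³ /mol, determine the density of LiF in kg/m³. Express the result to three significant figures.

The sodium chloride structure contains Z = 4 formula units per cell; M(LiF) = 6.940 + 19.00 = 25.94 g/mol.
a³ = (4.030 × 10^-8 cm)³ = 6.545 × 10^-23 cm³.
ρ = 4 × 25.94 / (6.022 × 10²³ × 6.545 × 10^-23) = 2.633 g/cm³ = 2630 kg/m³.

2630 kg/m³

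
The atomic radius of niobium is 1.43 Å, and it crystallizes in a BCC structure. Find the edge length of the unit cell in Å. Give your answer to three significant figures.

3.30 Å

In a BCC lattice, atoms touch along the body diagonal, so √3·a = 4r.
a = 4r/√3 = 4 × 1.43 / 1.7321 = 3.30 Å.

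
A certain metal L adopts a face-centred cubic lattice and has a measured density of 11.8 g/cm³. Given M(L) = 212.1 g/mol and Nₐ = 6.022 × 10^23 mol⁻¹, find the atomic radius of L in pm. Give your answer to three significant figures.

For an FCC cell (Z = 4), a³ = Z·M/(N_A·ρ) = 4 × 212.1 / (6.022 × 10²³ × 11.80) = 1.194 × 10^-22 cm³, so a = 4.924 × 10^-8 cm = 492.4 pm.
Atoms touch along the face diagonal, so √2·a = 4r, so r = 0.3536 × a = 174 pm.

174 pm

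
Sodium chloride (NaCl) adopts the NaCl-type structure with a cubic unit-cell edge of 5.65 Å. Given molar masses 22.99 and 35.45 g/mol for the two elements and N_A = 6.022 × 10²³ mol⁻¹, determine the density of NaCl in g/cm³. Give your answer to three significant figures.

2.15 g/cm³

The NaCl-type structure contains Z = 4 formula units per cell; M(NaCl) = 22.99 + 35.45 = 58.44 g/mol.
a³ = (5.650 × 10^-8 cm)³ = 1.804 × 10^-22 cm³.
ρ = 4 × 58.44 / (6.022 × 10²³ × 1.804 × 10^-22) = 2.152 g/cm³.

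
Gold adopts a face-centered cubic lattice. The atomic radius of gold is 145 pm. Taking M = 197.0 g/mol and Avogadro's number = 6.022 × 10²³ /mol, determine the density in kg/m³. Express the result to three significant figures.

19000 kg/m³

In an FCC lattice, atoms touch along the face diagonal, so √2·a = 4r, giving a = 410.1 pm = 4.101 × 10^-8 cm.
With Z = 4, ρ = Z·M/(N_A·a³) = 4 × 197.0 / (6.022 × 10²³ × 6.898 × 10^-23) = 18.97 g/cm³ = 19000 kg/m³.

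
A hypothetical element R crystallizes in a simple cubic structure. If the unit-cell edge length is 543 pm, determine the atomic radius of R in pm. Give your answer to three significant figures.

In a simple cubic lattice, atoms touch along the cell edge, so a = 2r.
r = a/2 = 543/2 = 272 pm.

272 pm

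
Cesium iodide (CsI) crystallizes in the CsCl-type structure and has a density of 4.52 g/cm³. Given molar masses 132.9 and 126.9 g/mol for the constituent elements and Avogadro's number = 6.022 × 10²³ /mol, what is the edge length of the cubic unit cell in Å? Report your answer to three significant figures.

4.57 Å

M(CsI) = 259.8 g/mol; Z = 1 formula unit per cell.
a³ = Z·M/(N_A·ρ) = 1 × 259.8 / (6.022 × 10²³ × 4.52) = 9.545 × 10^-23 cm³, so a = 4.570 × 10^-8 cm = 4.57 Å.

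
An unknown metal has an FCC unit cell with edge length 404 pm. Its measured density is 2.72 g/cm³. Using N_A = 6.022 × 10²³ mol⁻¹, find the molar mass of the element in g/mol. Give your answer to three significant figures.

An FCC cell has Z = 4 atoms; a = 4.040 × 10^-8 cm.
M = ρ·N_A·a³/Z = 2.72 × 6.022 × 10²³ × 6.594 × 10^-23 / 4 = 27.0 g/mol.

27.0 g/mol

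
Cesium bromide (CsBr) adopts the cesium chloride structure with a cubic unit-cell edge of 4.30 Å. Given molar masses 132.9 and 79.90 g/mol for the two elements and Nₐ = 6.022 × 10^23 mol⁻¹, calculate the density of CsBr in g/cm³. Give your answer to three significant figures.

4.44 g/cm³

The cesium chloride structure contains Z = 1 formula unit per cell; M(CsBr) = 132.9 + 79.90 = 212.8 g/mol.
a³ = (4.300 × 10^-8 cm)³ = 7.951 × 10^-23 cm³.
ρ = 1 × 212.8 / (6.022 × 10²³ × 7.951 × 10^-23) = 4.445 g/cm³.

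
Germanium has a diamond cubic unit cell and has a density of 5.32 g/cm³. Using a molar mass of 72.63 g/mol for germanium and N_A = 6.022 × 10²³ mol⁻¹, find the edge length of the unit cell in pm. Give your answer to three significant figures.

With Z = 8 atoms per diamond cubic cell, a³ = Z·M/(N_A·ρ) = 8 × 72.63 / (6.022 × 10²³ × 5.320 g/cm³) = 1.814 × 10^-22 cm³.
a = (1.814 × 10^-22)^(1/3) = 5.660 × 10^-8 cm = 566 pm.

566 pm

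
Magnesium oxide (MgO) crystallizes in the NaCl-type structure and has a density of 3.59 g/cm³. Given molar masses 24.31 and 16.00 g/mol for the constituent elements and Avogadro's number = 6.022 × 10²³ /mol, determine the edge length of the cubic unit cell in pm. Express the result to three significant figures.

M(MgO) = 40.31 g/mol; Z = 4 formula units per cell.
a³ = Z·M/(N_A·ρ) = 4 × 40.31 / (6.022 × 10²³ × 3.59) = 7.458 × 10^-23 cm³, so a = 4.209 × 10^-8 cm = 421 pm.

421 pm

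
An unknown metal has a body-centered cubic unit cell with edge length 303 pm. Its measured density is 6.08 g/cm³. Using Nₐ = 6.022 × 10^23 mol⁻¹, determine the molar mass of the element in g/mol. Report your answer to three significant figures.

A BCC cell has Z = 2 atoms; a = 3.030 × 10^-8 cm.
M = ρ·N_A·a³/Z = 6.08 × 6.022 × 10²³ × 2.782 × 10^-23 / 2 = 50.9 g/mol.

50.9 g/mol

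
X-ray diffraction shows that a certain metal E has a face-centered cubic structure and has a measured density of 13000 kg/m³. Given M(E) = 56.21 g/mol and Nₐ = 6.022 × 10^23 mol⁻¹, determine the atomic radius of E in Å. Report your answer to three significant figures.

For an FCC cell (Z = 4), a³ = Z·M/(N_A·ρ) = 4 × 56.21 / (6.022 × 10²³ × 13.00) = 2.872 × 10^-23 cm³, so a = 3.062 × 10^-8 cm = 3.062 Å.
Atoms touch along the face diagonal, so √2·a = 4r, so r = 0.3536 × a = 1.08 Å.

1.08 Å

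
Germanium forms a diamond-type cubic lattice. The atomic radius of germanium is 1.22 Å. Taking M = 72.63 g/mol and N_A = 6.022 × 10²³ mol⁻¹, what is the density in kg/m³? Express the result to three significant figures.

5390 kg/m³

In a diamond cubic lattice, nearest neighbors lie along the body diagonal with √3·a = 8r, giving a = 5.635 Å = 5.635 × 10^-8 cm.
With Z = 8, ρ = Z·M/(N_A·a³) = 8 × 72.63 / (6.022 × 10²³ × 1.789 × 10^-22) = 5.393 g/cm³ = 5390 kg/m³.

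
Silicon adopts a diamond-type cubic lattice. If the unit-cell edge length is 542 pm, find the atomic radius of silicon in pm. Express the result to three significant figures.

In a diamond cubic lattice, nearest neighbors lie along the body diagonal with √3·a = 8r.
r = √3·a/8 = 1.7321 × 542 / 8 = 117 pm.

117 pm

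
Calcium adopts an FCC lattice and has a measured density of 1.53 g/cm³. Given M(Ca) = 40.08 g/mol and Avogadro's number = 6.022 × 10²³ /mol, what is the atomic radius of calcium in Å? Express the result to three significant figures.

1.97 Å

For an FCC cell (Z = 4), a³ = Z·M/(N_A·ρ) = 4 × 40.08 / (6.022 × 10²³ × 1.530) = 1.740 × 10^-22 cm³, so a = 5.583 × 10^-8 cm = 5.583 Å.
Atoms touch along the face diagonal, so √2·a = 4r, so r = 0.3536 × a = 1.97 Å.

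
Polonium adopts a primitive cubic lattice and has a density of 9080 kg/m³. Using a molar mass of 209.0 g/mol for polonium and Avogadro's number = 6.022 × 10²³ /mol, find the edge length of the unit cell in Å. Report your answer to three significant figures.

3.37 Å

With Z = 1 atom per simple cubic cell, a³ = Z·M/(N_A·ρ) = 1 × 209.0 / (6.022 × 10²³ × 9.080 g/cm³) = 3.822 × 10^-23 cm³.
a = (3.822 × 10^-23)^(1/3) = 3.369 × 10^-8 cm = 3.37 Å.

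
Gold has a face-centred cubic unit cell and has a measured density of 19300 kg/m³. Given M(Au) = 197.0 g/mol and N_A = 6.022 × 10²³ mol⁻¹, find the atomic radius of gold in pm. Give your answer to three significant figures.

144 pm

For an FCC cell (Z = 4), a³ = Z·M/(N_A·ρ) = 4 × 197.0 / (6.022 × 10²³ × 19.30) = 6.780 × 10^-23 cm³, so a = 4.078 × 10^-8 cm = 407.8 pm.
Atoms touch along the face diagonal, so √2·a = 4r, so r = 0.3536 × a = 144 pm.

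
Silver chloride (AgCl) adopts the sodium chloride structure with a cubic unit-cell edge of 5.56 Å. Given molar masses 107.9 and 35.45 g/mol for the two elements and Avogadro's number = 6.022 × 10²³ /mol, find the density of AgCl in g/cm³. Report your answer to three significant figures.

The sodium chloride structure contains Z = 4 formula units per cell; M(AgCl) = 107.9 + 35.45 = 143.35 g/mol.
a³ = (5.560 × 10^-8 cm)³ = 1.719 × 10^-22 cm³.
ρ = 4 × 143.35 / (6.022 × 10²³ × 1.719 × 10^-22) = 5.540 g/cm³.

5.54 g/cm³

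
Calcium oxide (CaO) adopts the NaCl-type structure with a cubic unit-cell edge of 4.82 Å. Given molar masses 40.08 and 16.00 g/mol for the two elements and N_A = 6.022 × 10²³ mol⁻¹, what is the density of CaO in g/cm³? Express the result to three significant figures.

The NaCl-type structure contains Z = 4 formula units per cell; M(CaO) = 40.08 + 16.00 = 56.08 g/mol.
a³ = (4.820 × 10^-8 cm)³ = 1.120 × 10^-22 cm³.
ρ = 4 × 56.08 / (6.022 × 10²³ × 1.120 × 10^-22) = 3.326 g/cm³.

3.33 g/cm³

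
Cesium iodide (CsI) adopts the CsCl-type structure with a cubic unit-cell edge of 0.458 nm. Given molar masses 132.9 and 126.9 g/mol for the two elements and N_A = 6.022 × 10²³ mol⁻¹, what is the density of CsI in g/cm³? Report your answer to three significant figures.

4.49 g/cm³

The CsCl-type structure contains Z = 1 formula unit per cell; M(CsI) = 132.9 + 126.9 = 259.8 g/mol.
a³ = (4.580 × 10^-8 cm)³ = 9.607 × 10^-23 cm³.
ρ = 1 × 259.8 / (6.022 × 10²³ × 9.607 × 10^-23) = 4.491 g/cm³.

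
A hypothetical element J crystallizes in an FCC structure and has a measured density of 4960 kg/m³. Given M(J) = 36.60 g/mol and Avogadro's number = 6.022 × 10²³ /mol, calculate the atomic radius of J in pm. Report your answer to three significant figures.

For an FCC cell (Z = 4), a³ = Z·M/(N_A·ρ) = 4 × 36.60 / (6.022 × 10²³ × 4.960) = 4.901 × 10^-23 cm³, so a = 3.660 × 10^-8 cm = 366.0 pm.
Atoms touch along the face diagonal, so √2·a = 4r, so r = 0.3536 × a = 129 pm.

129 pm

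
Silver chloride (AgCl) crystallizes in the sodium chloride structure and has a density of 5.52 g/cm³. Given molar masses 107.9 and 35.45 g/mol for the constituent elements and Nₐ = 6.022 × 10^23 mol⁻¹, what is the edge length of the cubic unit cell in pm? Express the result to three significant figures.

557 pm

M(AgCl) = 143.35 g/mol; Z = 4 formula units per cell.
a³ = Z·M/(N_A·ρ) = 4 × 143.35 / (6.022 × 10²³ × 5.52) = 1.725 × 10^-22 cm³, so a = 5.567 × 10^-8 cm = 557 pm.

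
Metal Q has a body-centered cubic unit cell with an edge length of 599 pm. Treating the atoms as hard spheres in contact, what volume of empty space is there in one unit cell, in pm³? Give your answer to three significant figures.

In a BCC lattice atoms touch along the body diagonal, so √3·a = 4r, so r = 0.4330a = 259.4 pm.
V_cell = a³ = 2.149 × 10^8 pm³; V_atoms = 2 × (4/3)πr³ = 1.462 × 10^8 pm³.
Empty space = 2.149 × 10^8 − 1.462 × 10^8 = 6.87 × 10^7 pm³.

6.87 × 10^7 pm³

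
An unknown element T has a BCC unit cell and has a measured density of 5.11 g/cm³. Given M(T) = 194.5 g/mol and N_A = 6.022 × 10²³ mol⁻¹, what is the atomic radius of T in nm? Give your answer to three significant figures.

0.217 nm

For a BCC cell (Z = 2), a³ = Z·M/(N_A·ρ) = 2 × 194.5 / (6.022 × 10²³ × 5.110) = 1.264 × 10^-22 cm³, so a = 5.019 × 10^-8 cm = 0.5019 nm.
Atoms touch along the body diagonal, so √3·a = 4r, so r = 0.4330 × a = 0.217 nm.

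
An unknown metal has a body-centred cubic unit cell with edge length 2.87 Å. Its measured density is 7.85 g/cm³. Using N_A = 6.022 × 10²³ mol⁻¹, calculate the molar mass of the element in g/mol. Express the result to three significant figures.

55.9 g/mol

A BCC cell has Z = 2 atoms; a = 2.870 × 10^-8 cm.
M = ρ·N_A·a³/Z = 7.85 × 6.022 × 10²³ × 2.364 × 10^-23 / 2 = 55.9 g/mol.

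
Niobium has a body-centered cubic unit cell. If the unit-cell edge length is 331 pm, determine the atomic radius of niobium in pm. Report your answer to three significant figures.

143 pm

In a BCC lattice, atoms touch along the body diagonal, so √3·a = 4r.
r = √3·a/4 = 1.7321 × 331 / 4 = 143 pm.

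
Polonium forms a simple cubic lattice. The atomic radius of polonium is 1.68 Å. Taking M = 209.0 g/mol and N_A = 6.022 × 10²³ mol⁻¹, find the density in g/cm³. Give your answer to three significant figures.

In a simple cubic lattice, atoms touch along the cell edge, so a = 2r, giving a = 3.360 Å = 3.360 × 10^-8 cm.
With Z = 1, ρ = Z·M/(N_A·a³) = 1 × 209.0 / (6.022 × 10²³ × 3.793 × 10^-23) = 9.149 g/cm³.

9.15 g/cm³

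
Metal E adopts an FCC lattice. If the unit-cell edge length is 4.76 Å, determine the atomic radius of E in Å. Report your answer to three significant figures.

In an FCC lattice, atoms touch along the face diagonal, so √2·a = 4r.
r = √2·a/4 = 1.4142 × 4.76 / 4 = 1.68 Å.

1.68 Å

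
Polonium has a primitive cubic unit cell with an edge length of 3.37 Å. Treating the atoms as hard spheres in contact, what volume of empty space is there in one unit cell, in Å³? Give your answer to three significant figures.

In a simple cubic lattice atoms touch along the cell edge, so a = 2r, so r = 0.5000a = 1.685 Å.
V_cell = a³ = 38.27 Å³; V_atoms = 1 × (4/3)πr³ = 20.04 Å³.
Empty space = 38.27 − 20.04 = 18.2 Å³.

18.2 Å³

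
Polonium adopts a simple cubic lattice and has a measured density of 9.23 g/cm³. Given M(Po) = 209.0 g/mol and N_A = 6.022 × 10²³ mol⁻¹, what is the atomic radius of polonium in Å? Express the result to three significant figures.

For a simple cubic cell (Z = 1), a³ = Z·M/(N_A·ρ) = 1 × 209.0 / (6.022 × 10²³ × 9.230) = 3.760 × 10^-23 cm³, so a = 3.350 × 10^-8 cm = 3.350 Å.
Atoms touch along the cell edge, so a = 2r, so r = 0.5000 × a = 1.68 Å.

1.68 Å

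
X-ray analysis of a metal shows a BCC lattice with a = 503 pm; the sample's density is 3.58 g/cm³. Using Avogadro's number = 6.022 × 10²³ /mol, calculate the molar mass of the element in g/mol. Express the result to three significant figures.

137 g/mol

A BCC cell has Z = 2 atoms; a = 5.030 × 10^-8 cm.
M = ρ·N_A·a³/Z = 3.58 × 6.022 × 10²³ × 1.273 × 10^-22 / 2 = 137 g/mol.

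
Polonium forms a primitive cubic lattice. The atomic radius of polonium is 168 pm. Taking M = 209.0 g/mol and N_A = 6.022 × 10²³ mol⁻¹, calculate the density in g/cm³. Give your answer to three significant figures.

In a simple cubic lattice, atoms touch along the cell edge, so a = 2r, giving a = 336.0 pm = 3.360 × 10^-8 cm.
With Z = 1, ρ = Z·M/(N_A·a³) = 1 × 209.0 / (6.022 × 10²³ × 3.793 × 10^-23) = 9.149 g/cm³.

9.15 g/cm³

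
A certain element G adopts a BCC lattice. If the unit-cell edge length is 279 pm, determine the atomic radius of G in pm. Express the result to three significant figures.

In a BCC lattice, atoms touch along the body diagonal, so √3·a = 4r.
r = √3·a/4 = 1.7321 × 279 / 4 = 121 pm.

121 pm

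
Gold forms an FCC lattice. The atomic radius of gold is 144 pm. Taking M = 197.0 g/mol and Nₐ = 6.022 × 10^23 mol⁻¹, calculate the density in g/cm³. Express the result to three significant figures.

19.4 g/cm³

In an FCC lattice, atoms touch along the face diagonal, so √2·a = 4r, giving a = 407.3 pm = 4.073 × 10^-8 cm.
With Z = 4, ρ = Z·M/(N_A·a³) = 4 × 197.0 / (6.022 × 10²³ × 6.757 × 10^-23) = 19.37 g/cm³.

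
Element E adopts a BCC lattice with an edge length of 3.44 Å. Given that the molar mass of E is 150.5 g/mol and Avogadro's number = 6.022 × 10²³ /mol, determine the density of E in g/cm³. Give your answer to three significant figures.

A BCC unit cell contains Z = 2 atoms.
Cell volume: a³ = (3.44 Å)³ = (3.440 × 10^-8 cm)³ = 4.071 × 10^-23 cm³.
ρ = Z·M/(N_A·a³) = 2 × 150.5 / (6.022 × 10²³ × 4.071 × 10^-23) = 12.28 g/cm³.

12.3 g/cm³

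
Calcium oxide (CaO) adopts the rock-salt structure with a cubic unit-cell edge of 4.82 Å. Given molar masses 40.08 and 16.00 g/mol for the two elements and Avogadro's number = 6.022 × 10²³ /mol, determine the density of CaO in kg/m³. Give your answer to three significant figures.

The rock-salt structure contains Z = 4 formula units per cell; M(CaO) = 40.08 + 16.00 = 56.08 g/mol.
a³ = (4.820 × 10^-8 cm)³ = 1.120 × 10^-22 cm³.
ρ = 4 × 56.08 / (6.022 × 10²³ × 1.120 × 10^-22) = 3.326 g/cm³ = 3330 kg/m³.

3330 kg/m³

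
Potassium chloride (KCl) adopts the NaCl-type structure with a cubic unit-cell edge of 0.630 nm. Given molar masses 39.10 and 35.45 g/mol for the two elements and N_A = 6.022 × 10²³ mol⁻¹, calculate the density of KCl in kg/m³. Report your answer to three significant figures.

The NaCl-type structure contains Z = 4 formula units per cell; M(KCl) = 39.10 + 35.45 = 74.55 g/mol.
a³ = (6.300 × 10^-8 cm)³ = 2.500 × 10^-22 cm³.
ρ = 4 × 74.55 / (6.022 × 10²³ × 2.500 × 10^-22) = 1.980 g/cm³ = 1980 kg/m³.

1980 kg/m³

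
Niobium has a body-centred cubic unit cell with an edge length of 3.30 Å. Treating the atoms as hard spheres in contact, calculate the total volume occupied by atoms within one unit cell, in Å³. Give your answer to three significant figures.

24.4 Å³

In a BCC lattice atoms touch along the body diagonal, so √3·a = 4r, so r = 0.4330a = 1.429 Å.
V_atoms = Z × (4/3)πr³ = 2 × (4/3)π × (1.429)³ = 24.4 Å³.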